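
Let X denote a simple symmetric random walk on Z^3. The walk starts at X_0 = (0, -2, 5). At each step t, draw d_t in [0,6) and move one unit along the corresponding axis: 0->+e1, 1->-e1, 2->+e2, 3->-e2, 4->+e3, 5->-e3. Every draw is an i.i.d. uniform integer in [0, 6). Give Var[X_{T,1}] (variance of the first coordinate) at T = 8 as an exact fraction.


8/3

Outcome values over d=0..5: [1, -1, 0, 0, 0, 0]
Σy = 0, Σy² = 2, M = 6
μ = 0/6 = 0,  σ² = 2/6 − (0)² = 1/3
Independent increments: Var[X_8] = 8·σ² = 8·(1/3) = 8/3


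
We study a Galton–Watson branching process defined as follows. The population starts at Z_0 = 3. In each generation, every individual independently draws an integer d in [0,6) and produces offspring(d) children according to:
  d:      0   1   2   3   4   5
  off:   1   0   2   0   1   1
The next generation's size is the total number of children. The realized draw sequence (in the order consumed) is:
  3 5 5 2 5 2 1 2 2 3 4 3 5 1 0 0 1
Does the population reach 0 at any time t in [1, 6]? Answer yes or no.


gen 0: Z_0=3, draws=[3, 5, 5], offspring=[0, 1, 1], Z_1=2
gen 1: Z_1=2, draws=[2, 5], offspring=[2, 1], Z_2=3
gen 2: Z_2=3, draws=[2, 1, 2], offspring=[2, 0, 2], Z_3=4
gen 3: Z_3=4, draws=[2, 3, 4, 3], offspring=[2, 0, 1, 0], Z_4=3
gen 4: Z_4=3, draws=[5, 1, 0], offspring=[1, 0, 1], Z_5=2
gen 5: Z_5=2, draws=[0, 1], offspring=[1, 0], Z_6=1

no


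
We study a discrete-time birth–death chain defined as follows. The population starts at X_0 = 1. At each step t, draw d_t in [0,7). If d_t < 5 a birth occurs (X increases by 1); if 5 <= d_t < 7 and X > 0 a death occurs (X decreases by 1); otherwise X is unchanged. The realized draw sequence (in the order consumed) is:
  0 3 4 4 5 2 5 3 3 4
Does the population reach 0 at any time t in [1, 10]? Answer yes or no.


t=0: X=1, d=0 → birth, X_1=2
t=1: X=2, d=3 → birth, X_2=3
t=2: X=3, d=4 → birth, X_3=4
t=3: X=4, d=4 → birth, X_4=5
t=4: X=5, d=5 → death, X_5=4
t=5: X=4, d=2 → birth, X_6=5
t=6: X=5, d=5 → death, X_7=4
t=7: X=4, d=3 → birth, X_8=5
t=8: X=5, d=3 → birth, X_9=6
t=9: X=6, d=4 → birth, X_10=7

no


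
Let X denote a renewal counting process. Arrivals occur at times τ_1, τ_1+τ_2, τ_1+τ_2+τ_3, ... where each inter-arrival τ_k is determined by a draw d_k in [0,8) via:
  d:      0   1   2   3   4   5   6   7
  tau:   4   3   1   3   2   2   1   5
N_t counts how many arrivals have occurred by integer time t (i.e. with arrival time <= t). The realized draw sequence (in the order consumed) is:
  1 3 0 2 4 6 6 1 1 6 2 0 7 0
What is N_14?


draw d_1=1: τ_1=3, arrival time A_1=3
draw d_2=3: τ_2=3, arrival time A_2=6
draw d_3=0: τ_3=4, arrival time A_3=10
draw d_4=2: τ_4=1, arrival time A_4=11
draw d_5=4: τ_5=2, arrival time A_5=13
draw d_6=6: τ_6=1, arrival time A_6=14
draw d_7=6: τ_7=1, arrival time A_7=15
draw d_8=1: τ_8=3, arrival time A_8=18
draw d_9=1: τ_9=3, arrival time A_9=21
draw d_10=6: τ_10=1, arrival time A_10=22
draw d_11=2: τ_11=1, arrival time A_11=23
draw d_12=0: τ_12=4, arrival time A_12=27
draw d_13=7: τ_13=5, arrival time A_13=32
draw d_14=0: τ_14=4, arrival time A_14=36
N_t over t=0..14: 0:0 1:0 2:0 3:1 4:1 5:1 6:2 7:2 8:2 9:2 10:3 11:4 12:4 13:5 14:6

6


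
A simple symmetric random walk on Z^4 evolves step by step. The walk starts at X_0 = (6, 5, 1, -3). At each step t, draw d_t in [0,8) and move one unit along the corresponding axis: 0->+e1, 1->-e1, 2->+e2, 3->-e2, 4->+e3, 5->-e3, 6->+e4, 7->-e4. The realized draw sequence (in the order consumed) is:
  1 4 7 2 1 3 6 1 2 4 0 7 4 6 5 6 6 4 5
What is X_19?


(4, 6, 3, -1)

t=0: X=(6, 5, 1, -3), d=1 → -e1, X_1=(5, 5, 1, -3)
t=1: X=(5, 5, 1, -3), d=4 → +e3, X_2=(5, 5, 2, -3)
t=2: X=(5, 5, 2, -3), d=7 → -e4, X_3=(5, 5, 2, -4)
t=3: X=(5, 5, 2, -4), d=2 → +e2, X_4=(5, 6, 2, -4)
t=4: X=(5, 6, 2, -4), d=1 → -e1, X_5=(4, 6, 2, -4)
t=5: X=(4, 6, 2, -4), d=3 → -e2, X_6=(4, 5, 2, -4)
t=6: X=(4, 5, 2, -4), d=6 → +e4, X_7=(4, 5, 2, -3)
t=7: X=(4, 5, 2, -3), d=1 → -e1, X_8=(3, 5, 2, -3)
t=8: X=(3, 5, 2, -3), d=2 → +e2, X_9=(3, 6, 2, -3)
t=9: X=(3, 6, 2, -3), d=4 → +e3, X_10=(3, 6, 3, -3)
t=10: X=(3, 6, 3, -3), d=0 → +e1, X_11=(4, 6, 3, -3)
t=11: X=(4, 6, 3, -3), d=7 → -e4, X_12=(4, 6, 3, -4)
t=12: X=(4, 6, 3, -4), d=4 → +e3, X_13=(4, 6, 4, -4)
t=13: X=(4, 6, 4, -4), d=6 → +e4, X_14=(4, 6, 4, -3)
t=14: X=(4, 6, 4, -3), d=5 → -e3, X_15=(4, 6, 3, -3)
t=15: X=(4, 6, 3, -3), d=6 → +e4, X_16=(4, 6, 3, -2)
t=16: X=(4, 6, 3, -2), d=6 → +e4, X_17=(4, 6, 3, -1)
t=17: X=(4, 6, 3, -1), d=4 → +e3, X_18=(4, 6, 4, -1)
t=18: X=(4, 6, 4, -1), d=5 → -e3, X_19=(4, 6, 3, -1)


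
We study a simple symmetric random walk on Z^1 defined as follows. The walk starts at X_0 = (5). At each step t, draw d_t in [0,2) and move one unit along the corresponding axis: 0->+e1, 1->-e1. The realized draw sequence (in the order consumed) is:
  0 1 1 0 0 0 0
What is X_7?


t=0: X=(5), d=0 → +e1, X_1=(6)
t=1: X=(6), d=1 → -e1, X_2=(5)
t=2: X=(5), d=1 → -e1, X_3=(4)
t=3: X=(4), d=0 → +e1, X_4=(5)
t=4: X=(5), d=0 → +e1, X_5=(6)
t=5: X=(6), d=0 → +e1, X_6=(7)
t=6: X=(7), d=0 → +e1, X_7=(8)

(8)


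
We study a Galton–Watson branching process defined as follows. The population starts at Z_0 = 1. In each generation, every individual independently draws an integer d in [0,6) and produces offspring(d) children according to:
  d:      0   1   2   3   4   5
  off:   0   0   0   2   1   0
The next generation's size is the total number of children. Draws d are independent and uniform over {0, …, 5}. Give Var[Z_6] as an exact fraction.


147/4096

Outcome values over d=0..5: [0, 0, 0, 2, 1, 0]
Σy = 3, Σy² = 5, M = 6
μ = 3/6 = 1/2,  σ² = 5/6 − (1/2)² = 7/12
V_0 = 0, E_0 = 1
V_1 = 7/12·E_0 + (1/2)²·V_0 = 7/12;  E_1 = 1/2
V_2 = 7/12·E_1 + (1/2)²·V_1 = 7/16;  E_2 = 1/4
V_3 = 7/12·E_2 + (1/2)²·V_2 = 49/192;  E_3 = 1/8
V_4 = 7/12·E_3 + (1/2)²·V_3 = 35/256;  E_4 = 1/16
V_5 = 7/12·E_4 + (1/2)²·V_4 = 217/3072;  E_5 = 1/32
V_6 = 7/12·E_5 + (1/2)²·V_5 = 147/4096;  E_6 = 1/64


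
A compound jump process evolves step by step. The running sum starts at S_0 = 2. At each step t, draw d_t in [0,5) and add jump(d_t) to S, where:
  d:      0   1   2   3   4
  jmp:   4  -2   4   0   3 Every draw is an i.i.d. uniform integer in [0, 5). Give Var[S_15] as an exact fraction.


Outcome values over d=0..4: [4, -2, 4, 0, 3]
Σy = 9, Σy² = 45, M = 5
μ = 9/5 = 9/5,  σ² = 45/5 − (9/5)² = 144/25
Independent increments: Var[S_15] = 15·σ² = 15·(144/25) = 432/5

432/5


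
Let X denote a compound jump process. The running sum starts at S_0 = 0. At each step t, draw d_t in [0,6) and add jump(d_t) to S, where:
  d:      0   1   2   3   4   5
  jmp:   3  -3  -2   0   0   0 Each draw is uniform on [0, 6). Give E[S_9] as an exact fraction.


-3

Outcome values over d=0..5: [3, -3, -2, 0, 0, 0]
Σy = -2, Σy² = 22, M = 6
μ = -2/6 = -1/3,  σ² = 22/6 − (-1/3)² = 32/9
E[S_9] = 0 + 9·(-1/3) = -3


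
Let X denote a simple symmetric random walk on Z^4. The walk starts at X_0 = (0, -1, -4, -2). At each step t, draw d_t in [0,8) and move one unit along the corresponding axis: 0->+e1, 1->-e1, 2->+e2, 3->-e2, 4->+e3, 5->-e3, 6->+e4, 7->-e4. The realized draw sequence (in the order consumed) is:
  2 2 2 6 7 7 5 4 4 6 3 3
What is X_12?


t=0: X=(0, -1, -4, -2), d=2 → +e2, X_1=(0, 0, -4, -2)
t=1: X=(0, 0, -4, -2), d=2 → +e2, X_2=(0, 1, -4, -2)
t=2: X=(0, 1, -4, -2), d=2 → +e2, X_3=(0, 2, -4, -2)
t=3: X=(0, 2, -4, -2), d=6 → +e4, X_4=(0, 2, -4, -1)
t=4: X=(0, 2, -4, -1), d=7 → -e4, X_5=(0, 2, -4, -2)
t=5: X=(0, 2, -4, -2), d=7 → -e4, X_6=(0, 2, -4, -3)
t=6: X=(0, 2, -4, -3), d=5 → -e3, X_7=(0, 2, -5, -3)
t=7: X=(0, 2, -5, -3), d=4 → +e3, X_8=(0, 2, -4, -3)
t=8: X=(0, 2, -4, -3), d=4 → +e3, X_9=(0, 2, -3, -3)
t=9: X=(0, 2, -3, -3), d=6 → +e4, X_10=(0, 2, -3, -2)
t=10: X=(0, 2, -3, -2), d=3 → -e2, X_11=(0, 1, -3, -2)
t=11: X=(0, 1, -3, -2), d=3 → -e2, X_12=(0, 0, -3, -2)

(0, 0, -3, -2)


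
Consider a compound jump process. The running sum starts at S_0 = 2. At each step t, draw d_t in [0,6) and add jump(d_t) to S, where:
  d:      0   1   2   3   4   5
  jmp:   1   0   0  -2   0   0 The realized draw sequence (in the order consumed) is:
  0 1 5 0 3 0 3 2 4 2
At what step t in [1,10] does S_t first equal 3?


1

t=0: S=2, d=0, jump=1, S_1=3
t=1: S=3, d=1, jump=0, S_2=3
t=2: S=3, d=5, jump=0, S_3=3
t=3: S=3, d=0, jump=1, S_4=4
t=4: S=4, d=3, jump=-2, S_5=2
t=5: S=2, d=0, jump=1, S_6=3
t=6: S=3, d=3, jump=-2, S_7=1
t=7: S=1, d=2, jump=0, S_8=1
t=8: S=1, d=4, jump=0, S_9=1
t=9: S=1, d=2, jump=0, S_10=1


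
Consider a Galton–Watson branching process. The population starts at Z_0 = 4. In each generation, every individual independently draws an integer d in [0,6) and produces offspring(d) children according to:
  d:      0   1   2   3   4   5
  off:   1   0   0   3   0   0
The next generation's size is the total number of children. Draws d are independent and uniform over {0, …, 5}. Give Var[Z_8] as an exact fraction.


35509760/43046721

Outcome values over d=0..5: [1, 0, 0, 3, 0, 0]
Σy = 4, Σy² = 10, M = 6
μ = 4/6 = 2/3,  σ² = 10/6 − (2/3)² = 11/9
V_0 = 0, E_0 = 4
V_1 = 11/9·E_0 + (2/3)²·V_0 = 44/9;  E_1 = 8/3
V_2 = 11/9·E_1 + (2/3)²·V_1 = 440/81;  E_2 = 16/9
V_3 = 11/9·E_2 + (2/3)²·V_2 = 3344/729;  E_3 = 32/27
V_4 = 11/9·E_3 + (2/3)²·V_3 = 22880/6561;  E_4 = 64/81
V_5 = 11/9·E_4 + (2/3)²·V_4 = 148544/59049;  E_5 = 128/243
V_6 = 11/9·E_5 + (2/3)²·V_5 = 936320/531441;  E_6 = 256/729
V_7 = 11/9·E_6 + (2/3)²·V_6 = 5798144/4782969;  E_7 = 512/2187
V_8 = 11/9·E_7 + (2/3)²·V_7 = 35509760/43046721;  E_8 = 1024/6561


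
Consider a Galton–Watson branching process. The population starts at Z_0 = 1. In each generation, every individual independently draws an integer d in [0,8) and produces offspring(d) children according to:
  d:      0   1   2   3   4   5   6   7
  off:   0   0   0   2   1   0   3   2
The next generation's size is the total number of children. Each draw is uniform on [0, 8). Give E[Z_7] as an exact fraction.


1

Outcome values over d=0..7: [0, 0, 0, 2, 1, 0, 3, 2]
Σy = 8, Σy² = 18, M = 8
μ = 8/8 = 1,  σ² = 18/8 − (1)² = 5/4
E[Z_0] = 1
E[Z_1] = 1·E[Z_0] = 1
E[Z_2] = 1·E[Z_1] = 1
E[Z_3] = 1·E[Z_2] = 1
E[Z_4] = 1·E[Z_3] = 1
E[Z_5] = 1·E[Z_4] = 1
E[Z_6] = 1·E[Z_5] = 1
E[Z_7] = 1·E[Z_6] = 1


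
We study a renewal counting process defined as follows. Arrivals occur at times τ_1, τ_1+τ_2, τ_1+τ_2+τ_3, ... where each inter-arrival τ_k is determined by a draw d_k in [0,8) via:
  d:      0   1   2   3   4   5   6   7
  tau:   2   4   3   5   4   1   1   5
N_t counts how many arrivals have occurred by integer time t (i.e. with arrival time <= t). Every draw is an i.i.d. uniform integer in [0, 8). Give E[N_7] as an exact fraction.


Inter-arrival values over d=0..7: [2, 4, 3, 5, 4, 1, 1, 5]
Each d has probability 1/8, so the pmf of τ is: f(1) = 1/4, f(2) = 1/8, f(3) = 1/8, f(4) = 1/4, f(5) = 1/4
Renewal equation for m(n) = E[N_n]: condition on τ_1 = k (if k <= n, one arrival plus a fresh copy on the remaining n−k steps): m(n) = F(n) + Σ_{k<=n} f(k)·m(n−k), where F(n) = P(τ <= n) and m(0) = 0
m(1) = F(1) = 1/4
m(2) = F(2) + f(1)·m(1) = 3/8 + 1/4·1/4 = 7/16
m(3) = F(3) + f(1)·m(2) + f(2)·m(1) = 1/2 + 1/4·7/16 + 1/8·1/4 = 41/64
m(4) = F(4) + f(1)·m(3) + f(2)·m(2) + f(3)·m(1) = 3/4 + 1/4·41/64 + 1/8·7/16 + 1/8·1/4 = 255/256
m(5) = F(5) + f(1)·m(4) + f(2)·m(3) + f(3)·m(2) + f(4)·m(1) = 1 + 1/4·255/256 + 1/8·41/64 + 1/8·7/16 + 1/4·1/4 = 1481/1024
m(6) = F(6) + f(1)·m(5) + f(2)·m(4) + f(3)·m(3) + f(4)·m(2) + f(5)·m(1) = 1 + 1/4·1481/1024 + 1/8·255/256 + 1/8·41/64 + 1/4·7/16 + 1/4·1/4 = 7119/4096
m(7) = F(7) + f(1)·m(6) + f(2)·m(5) + f(3)·m(4) + f(4)·m(3) + f(5)·m(2) = 1 + 1/4·7119/4096 + 1/8·1481/1024 + 1/8·255/256 + 1/4·41/64 + 1/4·7/16 = 32921/16384
E[N_7] = m(7) = 32921/16384

32921/16384


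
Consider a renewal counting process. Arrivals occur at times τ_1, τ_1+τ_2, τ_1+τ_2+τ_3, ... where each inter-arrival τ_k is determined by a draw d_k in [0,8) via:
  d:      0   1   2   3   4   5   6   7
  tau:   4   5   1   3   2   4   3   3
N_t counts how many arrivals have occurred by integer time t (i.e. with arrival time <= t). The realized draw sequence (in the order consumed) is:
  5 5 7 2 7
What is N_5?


draw d_1=5: τ_1=4, arrival time A_1=4
draw d_2=5: τ_2=4, arrival time A_2=8
draw d_3=7: τ_3=3, arrival time A_3=11
draw d_4=2: τ_4=1, arrival time A_4=12
draw d_5=7: τ_5=3, arrival time A_5=15
N_t over t=0..5: 0:0 1:0 2:0 3:0 4:1 5:1

1


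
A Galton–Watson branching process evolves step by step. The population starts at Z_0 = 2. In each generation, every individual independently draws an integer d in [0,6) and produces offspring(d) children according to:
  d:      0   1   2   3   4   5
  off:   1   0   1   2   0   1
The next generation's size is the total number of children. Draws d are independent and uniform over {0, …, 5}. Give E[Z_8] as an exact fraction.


390625/839808

Outcome values over d=0..5: [1, 0, 1, 2, 0, 1]
Σy = 5, Σy² = 7, M = 6
μ = 5/6 = 5/6,  σ² = 7/6 − (5/6)² = 17/36
E[Z_0] = 2
E[Z_1] = 5/6·E[Z_0] = 5/3
E[Z_2] = 5/6·E[Z_1] = 25/18
E[Z_3] = 5/6·E[Z_2] = 125/108
E[Z_4] = 5/6·E[Z_3] = 625/648
E[Z_5] = 5/6·E[Z_4] = 3125/3888
E[Z_6] = 5/6·E[Z_5] = 15625/23328
E[Z_7] = 5/6·E[Z_6] = 78125/139968
E[Z_8] = 5/6·E[Z_7] = 390625/839808


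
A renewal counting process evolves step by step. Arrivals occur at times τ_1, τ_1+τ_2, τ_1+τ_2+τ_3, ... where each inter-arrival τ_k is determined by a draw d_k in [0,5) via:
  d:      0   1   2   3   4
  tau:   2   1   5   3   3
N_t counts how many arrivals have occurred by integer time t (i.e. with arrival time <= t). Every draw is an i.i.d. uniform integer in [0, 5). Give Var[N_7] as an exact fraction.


4753791404/6103515625

Inter-arrival values over d=0..4: [2, 1, 5, 3, 3]
Each d has probability 1/5, so the pmf of τ is: f(1) = 1/5, f(2) = 1/5, f(3) = 2/5, f(5) = 1/5
Let p_n(j) = P(N_n = j), with p_0 = [1]. Condition on τ_1: p_n(0) = P(τ > n), and for j >= 1, p_n(j) = Σ_{k<=n} f(k)·p_{n−k}(j−1)
p_1 = [4/5, 1/5]  (j = 0..1)
p_2 = [3/5, 9/25, 1/25]  (j = 0..2)
p_3 = [1/5, 17/25, 14/125, 1/125]  (j = 0..3)
p_4 = [1/5, 12/25, 36/125, 19/625, 1/625]  (j = 0..4)
p_5 = [0, 13/25, 47/125, 12/125, 24/3125, 1/3125]  (j = 0..5)
p_6 = [0, 7/25, 64/125, 111/625, 89/3125, 29/15625, 1/15625]  (j = 0..6)
p_7 = [0, 1/5, 53/125, 188/625, 209/3125, 123/15625, 34/78125, 1/78125]  (j = 0..7)
E[N_7] = Σ j·p_7(j) = 176561/78125;  E[N_7²] = Σ j²·p_7(j) = 459873/78125
Var[N_7] = 459873/78125 − (176561/78125)² = 4753791404/6103515625


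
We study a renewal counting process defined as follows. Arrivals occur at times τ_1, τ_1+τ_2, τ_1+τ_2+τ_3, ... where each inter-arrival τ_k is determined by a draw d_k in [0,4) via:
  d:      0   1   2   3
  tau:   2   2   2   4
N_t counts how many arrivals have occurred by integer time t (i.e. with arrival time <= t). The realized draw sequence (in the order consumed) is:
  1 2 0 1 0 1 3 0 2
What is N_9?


draw d_1=1: τ_1=2, arrival time A_1=2
draw d_2=2: τ_2=2, arrival time A_2=4
draw d_3=0: τ_3=2, arrival time A_3=6
draw d_4=1: τ_4=2, arrival time A_4=8
draw d_5=0: τ_5=2, arrival time A_5=10
draw d_6=1: τ_6=2, arrival time A_6=12
draw d_7=3: τ_7=4, arrival time A_7=16
draw d_8=0: τ_8=2, arrival time A_8=18
draw d_9=2: τ_9=2, arrival time A_9=20
N_t over t=0..9: 0:0 1:0 2:1 3:1 4:2 5:2 6:3 7:3 8:4 9:4

4


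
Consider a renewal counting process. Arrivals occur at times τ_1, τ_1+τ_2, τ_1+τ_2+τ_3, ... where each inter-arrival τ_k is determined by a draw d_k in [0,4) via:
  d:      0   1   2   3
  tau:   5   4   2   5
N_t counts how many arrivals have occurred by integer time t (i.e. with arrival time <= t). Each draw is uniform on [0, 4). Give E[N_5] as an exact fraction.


Inter-arrival values over d=0..3: [5, 4, 2, 5]
Each d has probability 1/4, so the pmf of τ is: f(2) = 1/4, f(4) = 1/4, f(5) = 1/2
Renewal equation for m(n) = E[N_n]: condition on τ_1 = k (if k <= n, one arrival plus a fresh copy on the remaining n−k steps): m(n) = F(n) + Σ_{k<=n} f(k)·m(n−k), where F(n) = P(τ <= n) and m(0) = 0
m(1) = F(1) = 0
m(2) = F(2) = 1/4
m(3) = F(3) = 1/4
m(4) = F(4) + f(2)·m(2) = 1/2 + 1/4·1/4 = 9/16
m(5) = F(5) + f(2)·m(3) = 1 + 1/4·1/4 = 17/16
E[N_5] = m(5) = 17/16

17/16


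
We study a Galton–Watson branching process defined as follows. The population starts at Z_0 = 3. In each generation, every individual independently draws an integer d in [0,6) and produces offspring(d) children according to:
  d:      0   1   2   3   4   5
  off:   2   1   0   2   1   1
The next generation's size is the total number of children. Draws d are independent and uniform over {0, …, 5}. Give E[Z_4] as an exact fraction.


Outcome values over d=0..5: [2, 1, 0, 2, 1, 1]
Σy = 7, Σy² = 11, M = 6
μ = 7/6 = 7/6,  σ² = 11/6 − (7/6)² = 17/36
E[Z_0] = 3
E[Z_1] = 7/6·E[Z_0] = 7/2
E[Z_2] = 7/6·E[Z_1] = 49/12
E[Z_3] = 7/6·E[Z_2] = 343/72
E[Z_4] = 7/6·E[Z_3] = 2401/432

2401/432


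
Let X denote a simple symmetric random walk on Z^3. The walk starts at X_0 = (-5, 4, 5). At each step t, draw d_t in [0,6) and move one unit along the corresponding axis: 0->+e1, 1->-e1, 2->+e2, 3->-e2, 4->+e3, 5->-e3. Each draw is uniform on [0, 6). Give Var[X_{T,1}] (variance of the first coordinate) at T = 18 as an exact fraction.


6

Outcome values over d=0..5: [1, -1, 0, 0, 0, 0]
Σy = 0, Σy² = 2, M = 6
μ = 0/6 = 0,  σ² = 2/6 − (0)² = 1/3
Independent increments: Var[X_18] = 18·σ² = 18·(1/3) = 6


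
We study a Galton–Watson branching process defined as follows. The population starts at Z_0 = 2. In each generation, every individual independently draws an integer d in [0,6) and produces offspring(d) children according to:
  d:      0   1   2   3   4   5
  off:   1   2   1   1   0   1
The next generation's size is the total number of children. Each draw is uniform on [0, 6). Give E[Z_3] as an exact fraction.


Outcome values over d=0..5: [1, 2, 1, 1, 0, 1]
Σy = 6, Σy² = 8, M = 6
μ = 6/6 = 1,  σ² = 8/6 − (1)² = 1/3
E[Z_0] = 2
E[Z_1] = 1·E[Z_0] = 2
E[Z_2] = 1·E[Z_1] = 2
E[Z_3] = 1·E[Z_2] = 2

2


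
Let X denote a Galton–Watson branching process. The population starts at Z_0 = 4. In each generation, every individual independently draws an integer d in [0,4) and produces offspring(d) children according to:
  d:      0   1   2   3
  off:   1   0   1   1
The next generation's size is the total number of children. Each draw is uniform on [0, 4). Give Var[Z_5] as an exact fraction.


189783/262144

Outcome values over d=0..3: [1, 0, 1, 1]
Σy = 3, Σy² = 3, M = 4
μ = 3/4 = 3/4,  σ² = 3/4 − (3/4)² = 3/16
V_0 = 0, E_0 = 4
V_1 = 3/16·E_0 + (3/4)²·V_0 = 3/4;  E_1 = 3
V_2 = 3/16·E_1 + (3/4)²·V_1 = 63/64;  E_2 = 9/4
V_3 = 3/16·E_2 + (3/4)²·V_2 = 999/1024;  E_3 = 27/16
V_4 = 3/16·E_3 + (3/4)²·V_3 = 14175/16384;  E_4 = 81/64
V_5 = 3/16·E_4 + (3/4)²·V_4 = 189783/262144;  E_5 = 243/256


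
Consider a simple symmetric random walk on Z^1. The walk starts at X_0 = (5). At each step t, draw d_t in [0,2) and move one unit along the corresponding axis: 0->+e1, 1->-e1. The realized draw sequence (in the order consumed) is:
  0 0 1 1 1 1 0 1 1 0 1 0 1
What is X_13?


t=0: X=(5), d=0 → +e1, X_1=(6)
t=1: X=(6), d=0 → +e1, X_2=(7)
t=2: X=(7), d=1 → -e1, X_3=(6)
t=3: X=(6), d=1 → -e1, X_4=(5)
t=4: X=(5), d=1 → -e1, X_5=(4)
t=5: X=(4), d=1 → -e1, X_6=(3)
t=6: X=(3), d=0 → +e1, X_7=(4)
t=7: X=(4), d=1 → -e1, X_8=(3)
t=8: X=(3), d=1 → -e1, X_9=(2)
t=9: X=(2), d=0 → +e1, X_10=(3)
t=10: X=(3), d=1 → -e1, X_11=(2)
t=11: X=(2), d=0 → +e1, X_12=(3)
t=12: X=(3), d=1 → -e1, X_13=(2)

(2)


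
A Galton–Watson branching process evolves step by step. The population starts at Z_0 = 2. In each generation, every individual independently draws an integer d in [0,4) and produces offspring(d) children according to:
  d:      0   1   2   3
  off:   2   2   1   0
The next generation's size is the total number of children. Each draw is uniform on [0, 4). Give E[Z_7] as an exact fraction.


Outcome values over d=0..3: [2, 2, 1, 0]
Σy = 5, Σy² = 9, M = 4
μ = 5/4 = 5/4,  σ² = 9/4 − (5/4)² = 11/16
E[Z_0] = 2
E[Z_1] = 5/4·E[Z_0] = 5/2
E[Z_2] = 5/4·E[Z_1] = 25/8
E[Z_3] = 5/4·E[Z_2] = 125/32
E[Z_4] = 5/4·E[Z_3] = 625/128
E[Z_5] = 5/4·E[Z_4] = 3125/512
E[Z_6] = 5/4·E[Z_5] = 15625/2048
E[Z_7] = 5/4·E[Z_6] = 78125/8192

78125/8192


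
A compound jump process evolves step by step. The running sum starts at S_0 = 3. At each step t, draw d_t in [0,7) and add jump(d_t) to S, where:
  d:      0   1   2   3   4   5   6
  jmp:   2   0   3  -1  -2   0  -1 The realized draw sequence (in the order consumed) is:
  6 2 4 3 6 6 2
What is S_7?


3

t=0: S=3, d=6, jump=-1, S_1=2
t=1: S=2, d=2, jump=3, S_2=5
t=2: S=5, d=4, jump=-2, S_3=3
t=3: S=3, d=3, jump=-1, S_4=2
t=4: S=2, d=6, jump=-1, S_5=1
t=5: S=1, d=6, jump=-1, S_6=0
t=6: S=0, d=2, jump=3, S_7=3


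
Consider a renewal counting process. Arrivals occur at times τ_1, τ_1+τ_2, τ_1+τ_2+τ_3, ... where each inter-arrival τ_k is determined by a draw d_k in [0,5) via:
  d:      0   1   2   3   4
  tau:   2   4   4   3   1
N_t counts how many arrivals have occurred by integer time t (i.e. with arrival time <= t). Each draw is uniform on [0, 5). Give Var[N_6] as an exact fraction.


Inter-arrival values over d=0..4: [2, 4, 4, 3, 1]
Each d has probability 1/5, so the pmf of τ is: f(1) = 1/5, f(2) = 1/5, f(3) = 1/5, f(4) = 2/5
Let p_n(j) = P(N_n = j), with p_0 = [1]. Condition on τ_1: p_n(0) = P(τ > n), and for j >= 1, p_n(j) = Σ_{k<=n} f(k)·p_{n−k}(j−1)
p_1 = [4/5, 1/5]  (j = 0..1)
p_2 = [3/5, 9/25, 1/25]  (j = 0..2)
p_3 = [2/5, 12/25, 14/125, 1/125]  (j = 0..3)
p_4 = [0, 19/25, 26/125, 19/625, 1/625]  (j = 0..4)
p_5 = [0, 13/25, 2/5, 9/125, 24/3125, 1/3125]  (j = 0..5)
p_6 = [0, 8/25, 62/125, 4/25, 69/3125, 29/15625, 1/15625]  (j = 0..6)
E[N_6] = Σ j·p_6(j) = 29531/15625;  E[N_6²] = Σ j²·p_6(j) = 64781/15625
Var[N_6] = 64781/15625 − (29531/15625)² = 140123164/244140625

140123164/244140625


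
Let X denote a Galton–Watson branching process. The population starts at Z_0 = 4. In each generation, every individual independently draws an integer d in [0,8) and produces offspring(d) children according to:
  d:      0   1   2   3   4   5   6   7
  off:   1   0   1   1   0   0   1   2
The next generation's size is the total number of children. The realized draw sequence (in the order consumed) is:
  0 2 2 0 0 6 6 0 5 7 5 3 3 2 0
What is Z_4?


3

gen 0: Z_0=4, draws=[0, 2, 2, 0], offspring=[1, 1, 1, 1], Z_1=4
gen 1: Z_1=4, draws=[0, 6, 6, 0], offspring=[1, 1, 1, 1], Z_2=4
gen 2: Z_2=4, draws=[5, 7, 5, 3], offspring=[0, 2, 0, 1], Z_3=3
gen 3: Z_3=3, draws=[3, 2, 0], offspring=[1, 1, 1], Z_4=3


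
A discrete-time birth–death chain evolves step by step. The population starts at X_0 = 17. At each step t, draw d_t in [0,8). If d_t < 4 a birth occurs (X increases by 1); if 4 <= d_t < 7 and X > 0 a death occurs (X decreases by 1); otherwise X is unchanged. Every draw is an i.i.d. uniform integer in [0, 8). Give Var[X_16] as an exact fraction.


X can drop by at most 1 per step and X_0 = 17 > T = 16, so X_t >= 17 − t >= 1 > 0 for every t <= 16: the floor at 0 (the 'and X > 0' condition) never binds. Hence X_16 = X_0 + Σ_{t<16} Y_t with i.i.d. increments Y_t = y(d_t) ∈ {+1, −1, 0}.
Outcome values over d=0..7: [1, 1, 1, 1, -1, -1, -1, 0]
Σy = 1, Σy² = 7, M = 8
μ = 1/8 = 1/8,  σ² = 7/8 − (1/8)² = 55/64
Independent increments: Var[X_16] = 16·σ² = 16·(55/64) = 55/4

55/4


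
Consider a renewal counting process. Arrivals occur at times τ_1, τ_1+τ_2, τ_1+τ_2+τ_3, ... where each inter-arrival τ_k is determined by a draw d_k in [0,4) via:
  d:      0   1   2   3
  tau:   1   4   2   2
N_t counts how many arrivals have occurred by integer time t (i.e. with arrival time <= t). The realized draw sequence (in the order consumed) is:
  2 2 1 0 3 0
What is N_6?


draw d_1=2: τ_1=2, arrival time A_1=2
draw d_2=2: τ_2=2, arrival time A_2=4
draw d_3=1: τ_3=4, arrival time A_3=8
draw d_4=0: τ_4=1, arrival time A_4=9
draw d_5=3: τ_5=2, arrival time A_5=11
draw d_6=0: τ_6=1, arrival time A_6=12
N_t over t=0..6: 0:0 1:0 2:1 3:1 4:2 5:2 6:2

2


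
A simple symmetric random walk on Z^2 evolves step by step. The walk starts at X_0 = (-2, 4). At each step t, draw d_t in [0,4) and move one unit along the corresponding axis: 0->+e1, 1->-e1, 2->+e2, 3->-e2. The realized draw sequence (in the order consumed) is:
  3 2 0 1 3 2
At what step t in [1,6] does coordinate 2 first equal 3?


1

t=0: X=(-2, 4), d=3 → -e2, X_1=(-2, 3)
t=1: X=(-2, 3), d=2 → +e2, X_2=(-2, 4)
t=2: X=(-2, 4), d=0 → +e1, X_3=(-1, 4)
t=3: X=(-1, 4), d=1 → -e1, X_4=(-2, 4)
t=4: X=(-2, 4), d=3 → -e2, X_5=(-2, 3)
t=5: X=(-2, 3), d=2 → +e2, X_6=(-2, 4)


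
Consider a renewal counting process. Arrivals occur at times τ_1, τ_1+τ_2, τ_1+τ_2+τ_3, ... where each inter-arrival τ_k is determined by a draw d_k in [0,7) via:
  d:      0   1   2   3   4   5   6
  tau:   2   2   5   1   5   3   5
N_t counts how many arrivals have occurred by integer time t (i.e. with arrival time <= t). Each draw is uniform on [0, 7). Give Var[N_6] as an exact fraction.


7652533636/13841287201

Inter-arrival values over d=0..6: [2, 2, 5, 1, 5, 3, 5]
Each d has probability 1/7, so the pmf of τ is: f(1) = 1/7, f(2) = 2/7, f(3) = 1/7, f(5) = 3/7
Let p_n(j) = P(N_n = j), with p_0 = [1]. Condition on τ_1: p_n(0) = P(τ > n), and for j >= 1, p_n(j) = Σ_{k<=n} f(k)·p_{n−k}(j−1)
p_1 = [6/7, 1/7]  (j = 0..1)
p_2 = [4/7, 20/49, 1/49]  (j = 0..2)
p_3 = [3/7, 23/49, 34/343, 1/343]  (j = 0..3)
p_4 = [3/7, 17/49, 10/49, 48/2401, 1/2401]  (j = 0..4)
p_5 = [0, 34/49, 83/343, 145/2401, 62/16807, 1/16807]  (j = 0..5)
p_6 = [0, 27/49, 16/49, 257/2401, 248/16807, 76/117649, 1/117649]  (j = 0..6)
E[N_6] = Σ j·p_6(j) = 186768/117649;  E[N_6²] = Σ j²·p_6(j) = 361540/117649
Var[N_6] = 361540/117649 − (186768/117649)² = 7652533636/13841287201


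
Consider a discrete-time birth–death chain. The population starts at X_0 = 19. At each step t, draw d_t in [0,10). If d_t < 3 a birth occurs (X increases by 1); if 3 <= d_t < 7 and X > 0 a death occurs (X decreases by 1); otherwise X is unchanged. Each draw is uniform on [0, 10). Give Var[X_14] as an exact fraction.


483/50

X can drop by at most 1 per step and X_0 = 19 > T = 14, so X_t >= 19 − t >= 5 > 0 for every t <= 14: the floor at 0 (the 'and X > 0' condition) never binds. Hence X_14 = X_0 + Σ_{t<14} Y_t with i.i.d. increments Y_t = y(d_t) ∈ {+1, −1, 0}.
Outcome values over d=0..9: [1, 1, 1, -1, -1, -1, -1, 0, 0, 0]
Σy = -1, Σy² = 7, M = 10
μ = -1/10 = -1/10,  σ² = 7/10 − (-1/10)² = 69/100
Independent increments: Var[X_14] = 14·σ² = 14·(69/100) = 483/50


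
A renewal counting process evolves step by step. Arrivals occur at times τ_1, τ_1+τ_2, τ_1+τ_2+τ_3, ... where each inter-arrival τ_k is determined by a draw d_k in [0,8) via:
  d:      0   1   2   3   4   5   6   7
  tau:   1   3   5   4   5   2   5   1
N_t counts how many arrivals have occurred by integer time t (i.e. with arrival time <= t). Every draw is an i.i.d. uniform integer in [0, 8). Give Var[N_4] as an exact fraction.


45759/65536

Inter-arrival values over d=0..7: [1, 3, 5, 4, 5, 2, 5, 1]
Each d has probability 1/8, so the pmf of τ is: f(1) = 1/4, f(2) = 1/8, f(3) = 1/8, f(4) = 1/8, f(5) = 3/8
Let p_n(j) = P(N_n = j), with p_0 = [1]. Condition on τ_1: p_n(0) = P(τ > n), and for j >= 1, p_n(j) = Σ_{k<=n} f(k)·p_{n−k}(j−1)
p_1 = [3/4, 1/4]  (j = 0..1)
p_2 = [5/8, 5/16, 1/16]  (j = 0..2)
p_3 = [1/2, 3/8, 7/64, 1/64]  (j = 0..3)
p_4 = [3/8, 27/64, 21/128, 9/256, 1/256]  (j = 0..4)
E[N_4] = Σ j·p_4(j) = 223/256;  E[N_4²] = Σ j²·p_4(j) = 373/256
Var[N_4] = 373/256 − (223/256)² = 45759/65536


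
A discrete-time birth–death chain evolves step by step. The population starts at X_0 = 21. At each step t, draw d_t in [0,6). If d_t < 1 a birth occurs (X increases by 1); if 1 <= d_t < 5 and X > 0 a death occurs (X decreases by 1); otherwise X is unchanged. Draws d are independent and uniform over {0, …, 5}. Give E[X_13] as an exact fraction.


29/2

X can drop by at most 1 per step and X_0 = 21 > T = 13, so X_t >= 21 − t >= 8 > 0 for every t <= 13: the floor at 0 (the 'and X > 0' condition) never binds. Hence X_13 = X_0 + Σ_{t<13} Y_t with i.i.d. increments Y_t = y(d_t) ∈ {+1, −1, 0}.
Outcome values over d=0..5: [1, -1, -1, -1, -1, 0]
Σy = -3, Σy² = 5, M = 6
μ = -3/6 = -1/2,  σ² = 5/6 − (-1/2)² = 7/12
E[X_13] = 21 + 13·(-1/2) = 29/2


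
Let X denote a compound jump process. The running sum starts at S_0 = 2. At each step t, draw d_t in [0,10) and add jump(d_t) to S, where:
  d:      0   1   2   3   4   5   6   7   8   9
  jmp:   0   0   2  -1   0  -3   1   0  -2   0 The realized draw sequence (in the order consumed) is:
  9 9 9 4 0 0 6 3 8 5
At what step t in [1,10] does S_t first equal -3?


10

t=0: S=2, d=9, jump=0, S_1=2
t=1: S=2, d=9, jump=0, S_2=2
t=2: S=2, d=9, jump=0, S_3=2
t=3: S=2, d=4, jump=0, S_4=2
t=4: S=2, d=0, jump=0, S_5=2
t=5: S=2, d=0, jump=0, S_6=2
t=6: S=2, d=6, jump=1, S_7=3
t=7: S=3, d=3, jump=-1, S_8=2
t=8: S=2, d=8, jump=-2, S_9=0
t=9: S=0, d=5, jump=-3, S_10=-3


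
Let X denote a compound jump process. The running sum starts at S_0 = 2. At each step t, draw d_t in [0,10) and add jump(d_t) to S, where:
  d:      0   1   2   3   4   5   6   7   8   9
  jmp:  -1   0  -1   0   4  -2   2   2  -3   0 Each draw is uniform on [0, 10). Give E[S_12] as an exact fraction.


Outcome values over d=0..9: [-1, 0, -1, 0, 4, -2, 2, 2, -3, 0]
Σy = 1, Σy² = 39, M = 10
μ = 1/10 = 1/10,  σ² = 39/10 − (1/10)² = 389/100
E[S_12] = 2 + 12·(1/10) = 16/5

16/5


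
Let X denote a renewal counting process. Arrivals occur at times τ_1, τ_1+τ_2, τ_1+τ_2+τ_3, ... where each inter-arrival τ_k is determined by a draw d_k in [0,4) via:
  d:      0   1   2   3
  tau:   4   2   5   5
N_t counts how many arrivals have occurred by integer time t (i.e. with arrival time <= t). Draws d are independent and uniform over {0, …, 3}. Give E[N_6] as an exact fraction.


77/64

Inter-arrival values over d=0..3: [4, 2, 5, 5]
Each d has probability 1/4, so the pmf of τ is: f(2) = 1/4, f(4) = 1/4, f(5) = 1/2
Renewal equation for m(n) = E[N_n]: condition on τ_1 = k (if k <= n, one arrival plus a fresh copy on the remaining n−k steps): m(n) = F(n) + Σ_{k<=n} f(k)·m(n−k), where F(n) = P(τ <= n) and m(0) = 0
m(1) = F(1) = 0
m(2) = F(2) = 1/4
m(3) = F(3) = 1/4
m(4) = F(4) + f(2)·m(2) = 1/2 + 1/4·1/4 = 9/16
m(5) = F(5) + f(2)·m(3) = 1 + 1/4·1/4 = 17/16
m(6) = F(6) + f(2)·m(4) + f(4)·m(2) = 1 + 1/4·9/16 + 1/4·1/4 = 77/64
E[N_6] = m(6) = 77/64


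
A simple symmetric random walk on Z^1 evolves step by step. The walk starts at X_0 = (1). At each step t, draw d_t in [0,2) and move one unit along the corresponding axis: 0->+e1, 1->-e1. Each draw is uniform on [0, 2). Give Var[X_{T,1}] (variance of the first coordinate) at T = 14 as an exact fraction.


14

Outcome values over d=0..1: [1, -1]
Σy = 0, Σy² = 2, M = 2
μ = 0/2 = 0,  σ² = 2/2 − (0)² = 1
Independent increments: Var[X_14] = 14·σ² = 14·(1) = 14


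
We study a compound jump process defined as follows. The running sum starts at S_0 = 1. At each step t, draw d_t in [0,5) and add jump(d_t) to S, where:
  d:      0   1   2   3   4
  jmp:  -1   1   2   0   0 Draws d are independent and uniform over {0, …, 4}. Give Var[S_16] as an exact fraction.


Outcome values over d=0..4: [-1, 1, 2, 0, 0]
Σy = 2, Σy² = 6, M = 5
μ = 2/5 = 2/5,  σ² = 6/5 − (2/5)² = 26/25
Independent increments: Var[S_16] = 16·σ² = 16·(26/25) = 416/25

416/25


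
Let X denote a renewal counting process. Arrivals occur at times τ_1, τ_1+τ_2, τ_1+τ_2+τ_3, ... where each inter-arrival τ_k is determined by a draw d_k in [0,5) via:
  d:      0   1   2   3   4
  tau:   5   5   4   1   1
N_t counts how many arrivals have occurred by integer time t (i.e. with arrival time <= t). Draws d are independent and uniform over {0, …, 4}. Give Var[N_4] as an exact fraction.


334914/390625

Inter-arrival values over d=0..4: [5, 5, 4, 1, 1]
Each d has probability 1/5, so the pmf of τ is: f(1) = 2/5, f(4) = 1/5, f(5) = 2/5
Let p_n(j) = P(N_n = j), with p_0 = [1]. Condition on τ_1: p_n(0) = P(τ > n), and for j >= 1, p_n(j) = Σ_{k<=n} f(k)·p_{n−k}(j−1)
p_1 = [3/5, 2/5]  (j = 0..1)
p_2 = [3/5, 6/25, 4/25]  (j = 0..2)
p_3 = [3/5, 6/25, 12/125, 8/125]  (j = 0..3)
p_4 = [2/5, 11/25, 12/125, 24/625, 16/625]  (j = 0..4)
E[N_4] = Σ j·p_4(j) = 531/625;  E[N_4²] = Σ j²·p_4(j) = 987/625
Var[N_4] = 987/625 − (531/625)² = 334914/390625


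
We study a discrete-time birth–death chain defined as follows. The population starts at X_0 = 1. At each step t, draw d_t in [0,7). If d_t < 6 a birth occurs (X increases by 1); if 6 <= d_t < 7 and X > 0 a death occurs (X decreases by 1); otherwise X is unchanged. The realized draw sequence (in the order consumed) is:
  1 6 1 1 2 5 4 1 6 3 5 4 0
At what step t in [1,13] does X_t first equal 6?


7

t=0: X=1, d=1 → birth, X_1=2
t=1: X=2, d=6 → death, X_2=1
t=2: X=1, d=1 → birth, X_3=2
t=3: X=2, d=1 → birth, X_4=3
t=4: X=3, d=2 → birth, X_5=4
t=5: X=4, d=5 → birth, X_6=5
t=6: X=5, d=4 → birth, X_7=6
t=7: X=6, d=1 → birth, X_8=7
t=8: X=7, d=6 → death, X_9=6
t=9: X=6, d=3 → birth, X_10=7
t=10: X=7, d=5 → birth, X_11=8
t=11: X=8, d=4 → birth, X_12=9
t=12: X=9, d=0 → birth, X_13=10


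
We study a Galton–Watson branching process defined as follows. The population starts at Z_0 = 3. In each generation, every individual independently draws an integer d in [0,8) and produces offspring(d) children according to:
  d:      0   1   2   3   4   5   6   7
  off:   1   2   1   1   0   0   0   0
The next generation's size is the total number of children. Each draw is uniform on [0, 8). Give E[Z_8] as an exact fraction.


1171875/16777216

Outcome values over d=0..7: [1, 2, 1, 1, 0, 0, 0, 0]
Σy = 5, Σy² = 7, M = 8
μ = 5/8 = 5/8,  σ² = 7/8 − (5/8)² = 31/64
E[Z_0] = 3
E[Z_1] = 5/8·E[Z_0] = 15/8
E[Z_2] = 5/8·E[Z_1] = 75/64
E[Z_3] = 5/8·E[Z_2] = 375/512
E[Z_4] = 5/8·E[Z_3] = 1875/4096
E[Z_5] = 5/8·E[Z_4] = 9375/32768
E[Z_6] = 5/8·E[Z_5] = 46875/262144
E[Z_7] = 5/8·E[Z_6] = 234375/2097152
E[Z_8] = 5/8·E[Z_7] = 1171875/16777216


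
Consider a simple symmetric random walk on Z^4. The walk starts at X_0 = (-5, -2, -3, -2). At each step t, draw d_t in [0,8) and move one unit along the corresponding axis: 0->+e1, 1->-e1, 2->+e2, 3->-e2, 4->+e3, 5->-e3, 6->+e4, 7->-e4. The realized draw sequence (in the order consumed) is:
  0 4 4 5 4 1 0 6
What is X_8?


t=0: X=(-5, -2, -3, -2), d=0 → +e1, X_1=(-4, -2, -3, -2)
t=1: X=(-4, -2, -3, -2), d=4 → +e3, X_2=(-4, -2, -2, -2)
t=2: X=(-4, -2, -2, -2), d=4 → +e3, X_3=(-4, -2, -1, -2)
t=3: X=(-4, -2, -1, -2), d=5 → -e3, X_4=(-4, -2, -2, -2)
t=4: X=(-4, -2, -2, -2), d=4 → +e3, X_5=(-4, -2, -1, -2)
t=5: X=(-4, -2, -1, -2), d=1 → -e1, X_6=(-5, -2, -1, -2)
t=6: X=(-5, -2, -1, -2), d=0 → +e1, X_7=(-4, -2, -1, -2)
t=7: X=(-4, -2, -1, -2), d=6 → +e4, X_8=(-4, -2, -1, -1)

(-4, -2, -1, -1)


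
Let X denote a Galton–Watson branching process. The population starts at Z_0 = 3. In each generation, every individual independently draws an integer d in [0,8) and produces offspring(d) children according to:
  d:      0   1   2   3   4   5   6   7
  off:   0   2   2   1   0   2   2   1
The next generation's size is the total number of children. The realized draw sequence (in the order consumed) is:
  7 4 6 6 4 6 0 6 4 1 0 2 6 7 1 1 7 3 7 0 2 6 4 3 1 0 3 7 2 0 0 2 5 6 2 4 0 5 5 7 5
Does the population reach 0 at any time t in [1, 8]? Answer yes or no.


no

gen 0: Z_0=3, draws=[7, 4, 6], offspring=[1, 0, 2], Z_1=3
gen 1: Z_1=3, draws=[6, 4, 6], offspring=[2, 0, 2], Z_2=4
gen 2: Z_2=4, draws=[0, 6, 4, 1], offspring=[0, 2, 0, 2], Z_3=4
gen 3: Z_3=4, draws=[0, 2, 6, 7], offspring=[0, 2, 2, 1], Z_4=5
gen 4: Z_4=5, draws=[1, 1, 7, 3, 7], offspring=[2, 2, 1, 1, 1], Z_5=7
gen 5: Z_5=7, draws=[0, 2, 6, 4, 3, 1, 0], offspring=[0, 2, 2, 0, 1, 2, 0], Z_6=7
gen 6: Z_6=7, draws=[3, 7, 2, 0, 0, 2, 5], offspring=[1, 1, 2, 0, 0, 2, 2], Z_7=8
gen 7: Z_7=8, draws=[6, 2, 4, 0, 5, 5, 7, 5], offspring=[2, 2, 0, 0, 2, 2, 1, 2], Z_8=11


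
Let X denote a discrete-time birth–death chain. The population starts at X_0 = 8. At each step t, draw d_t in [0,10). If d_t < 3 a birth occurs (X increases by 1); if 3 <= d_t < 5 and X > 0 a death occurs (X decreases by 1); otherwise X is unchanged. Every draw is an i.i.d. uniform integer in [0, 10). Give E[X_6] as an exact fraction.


X can drop by at most 1 per step and X_0 = 8 > T = 6, so X_t >= 8 − t >= 2 > 0 for every t <= 6: the floor at 0 (the 'and X > 0' condition) never binds. Hence X_6 = X_0 + Σ_{t<6} Y_t with i.i.d. increments Y_t = y(d_t) ∈ {+1, −1, 0}.
Outcome values over d=0..9: [1, 1, 1, -1, -1, 0, 0, 0, 0, 0]
Σy = 1, Σy² = 5, M = 10
μ = 1/10 = 1/10,  σ² = 5/10 − (1/10)² = 49/100
E[X_6] = 8 + 6·(1/10) = 43/5

43/5


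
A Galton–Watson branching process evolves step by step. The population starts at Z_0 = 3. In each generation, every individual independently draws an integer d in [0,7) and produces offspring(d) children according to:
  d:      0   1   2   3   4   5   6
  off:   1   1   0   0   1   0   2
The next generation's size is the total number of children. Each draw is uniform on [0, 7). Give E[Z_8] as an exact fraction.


Outcome values over d=0..6: [1, 1, 0, 0, 1, 0, 2]
Σy = 5, Σy² = 7, M = 7
μ = 5/7 = 5/7,  σ² = 7/7 − (5/7)² = 24/49
E[Z_0] = 3
E[Z_1] = 5/7·E[Z_0] = 15/7
E[Z_2] = 5/7·E[Z_1] = 75/49
E[Z_3] = 5/7·E[Z_2] = 375/343
E[Z_4] = 5/7·E[Z_3] = 1875/2401
E[Z_5] = 5/7·E[Z_4] = 9375/16807
E[Z_6] = 5/7·E[Z_5] = 46875/117649
E[Z_7] = 5/7·E[Z_6] = 234375/823543
E[Z_8] = 5/7·E[Z_7] = 1171875/5764801

1171875/5764801


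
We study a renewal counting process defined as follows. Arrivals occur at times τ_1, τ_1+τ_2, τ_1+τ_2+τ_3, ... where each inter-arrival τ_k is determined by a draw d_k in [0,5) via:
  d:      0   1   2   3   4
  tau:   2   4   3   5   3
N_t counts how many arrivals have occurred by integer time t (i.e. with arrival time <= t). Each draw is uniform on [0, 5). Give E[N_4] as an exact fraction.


Inter-arrival values over d=0..4: [2, 4, 3, 5, 3]
Each d has probability 1/5, so the pmf of τ is: f(2) = 1/5, f(3) = 2/5, f(4) = 1/5, f(5) = 1/5
Renewal equation for m(n) = E[N_n]: condition on τ_1 = k (if k <= n, one arrival plus a fresh copy on the remaining n−k steps): m(n) = F(n) + Σ_{k<=n} f(k)·m(n−k), where F(n) = P(τ <= n) and m(0) = 0
m(1) = F(1) = 0
m(2) = F(2) = 1/5
m(3) = F(3) = 3/5
m(4) = F(4) + f(2)·m(2) = 4/5 + 1/5·1/5 = 21/25
E[N_4] = m(4) = 21/25

21/25


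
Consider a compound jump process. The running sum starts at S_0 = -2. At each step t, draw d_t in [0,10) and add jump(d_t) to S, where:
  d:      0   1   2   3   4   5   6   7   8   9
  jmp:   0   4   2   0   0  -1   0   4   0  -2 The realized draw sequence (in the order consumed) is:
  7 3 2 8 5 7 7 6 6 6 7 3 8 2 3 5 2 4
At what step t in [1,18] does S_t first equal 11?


t=0: S=-2, d=7, jump=4, S_1=2
t=1: S=2, d=3, jump=0, S_2=2
t=2: S=2, d=2, jump=2, S_3=4
t=3: S=4, d=8, jump=0, S_4=4
t=4: S=4, d=5, jump=-1, S_5=3
t=5: S=3, d=7, jump=4, S_6=7
t=6: S=7, d=7, jump=4, S_7=11
t=7: S=11, d=6, jump=0, S_8=11
t=8: S=11, d=6, jump=0, S_9=11
t=9: S=11, d=6, jump=0, S_10=11
t=10: S=11, d=7, jump=4, S_11=15
t=11: S=15, d=3, jump=0, S_12=15
t=12: S=15, d=8, jump=0, S_13=15
t=13: S=15, d=2, jump=2, S_14=17
t=14: S=17, d=3, jump=0, S_15=17
t=15: S=17, d=5, jump=-1, S_16=16
t=16: S=16, d=2, jump=2, S_17=18
t=17: S=18, d=4, jump=0, S_18=18

7


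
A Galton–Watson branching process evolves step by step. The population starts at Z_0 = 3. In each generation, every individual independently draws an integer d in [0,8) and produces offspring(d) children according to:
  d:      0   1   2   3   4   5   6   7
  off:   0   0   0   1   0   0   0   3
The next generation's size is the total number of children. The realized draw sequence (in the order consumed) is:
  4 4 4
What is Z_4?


gen 0: Z_0=3, draws=[4, 4, 4], offspring=[0, 0, 0], Z_1=0
gen 1: Z_1=0, draws=[], offspring=[], Z_2=0
gen 2: Z_2=0, draws=[], offspring=[], Z_3=0
gen 3: Z_3=0, draws=[], offspring=[], Z_4=0

0
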